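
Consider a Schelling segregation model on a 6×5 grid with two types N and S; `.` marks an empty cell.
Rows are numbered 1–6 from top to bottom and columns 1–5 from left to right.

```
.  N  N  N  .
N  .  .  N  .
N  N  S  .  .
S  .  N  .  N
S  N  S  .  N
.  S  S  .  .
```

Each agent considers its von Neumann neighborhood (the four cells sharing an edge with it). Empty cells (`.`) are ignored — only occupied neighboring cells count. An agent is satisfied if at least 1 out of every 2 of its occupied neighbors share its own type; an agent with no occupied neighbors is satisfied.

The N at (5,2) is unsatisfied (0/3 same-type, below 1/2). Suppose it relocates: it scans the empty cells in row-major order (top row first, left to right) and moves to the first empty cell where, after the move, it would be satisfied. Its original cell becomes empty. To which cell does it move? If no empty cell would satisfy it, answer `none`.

(1,1)

Vacating (5,2). Empty cells in order:
  (1,1): 2/2 same-type → satisfied — stop here.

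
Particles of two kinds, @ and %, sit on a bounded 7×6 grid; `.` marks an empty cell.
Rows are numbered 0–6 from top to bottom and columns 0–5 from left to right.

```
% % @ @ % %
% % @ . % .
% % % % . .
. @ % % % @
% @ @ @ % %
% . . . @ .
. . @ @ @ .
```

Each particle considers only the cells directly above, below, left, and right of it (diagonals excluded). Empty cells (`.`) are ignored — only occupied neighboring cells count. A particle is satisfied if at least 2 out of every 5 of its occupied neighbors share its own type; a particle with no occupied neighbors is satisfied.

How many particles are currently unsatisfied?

Row 0: (0,0)% 2/2 ✓ · (0,1)% 2/3 ✓ · (0,2)@ 2/3 ✓ · (0,3)@ 1/2 ✓ · (0,4)% 2/3 ✓ · (0,5)% 1/1 ✓
Row 1: (1,0)% 3/3 ✓ · (1,1)% 3/4 ✓ · (1,2)@ 1/3 ✗ · (1,4)% 1/1 ✓
Row 2: (2,0)% 2/2 ✓ · (2,1)% 3/4 ✓ · (2,2)% 3/4 ✓ · (2,3)% 2/2 ✓
Row 3: (3,1)@ 1/3 ✗ · (3,2)% 2/4 ✓ · (3,3)% 3/4 ✓ · (3,4)% 2/3 ✓ · (3,5)@ 0/2 ✗
Row 4: (4,0)% 1/2 ✓ · (4,1)@ 2/3 ✓ · (4,2)@ 2/3 ✓ · (4,3)@ 1/3 ✗ · (4,4)% 2/4 ✓ · (4,5)% 1/2 ✓
Row 5: (5,0)% 1/1 ✓ · (5,4)@ 1/2 ✓
Row 6: (6,2)@ 1/1 ✓ · (6,3)@ 2/2 ✓ · (6,4)@ 2/2 ✓
Unsatisfied: (1,2), (3,1), (3,5), (4,3) — 4 in total.

4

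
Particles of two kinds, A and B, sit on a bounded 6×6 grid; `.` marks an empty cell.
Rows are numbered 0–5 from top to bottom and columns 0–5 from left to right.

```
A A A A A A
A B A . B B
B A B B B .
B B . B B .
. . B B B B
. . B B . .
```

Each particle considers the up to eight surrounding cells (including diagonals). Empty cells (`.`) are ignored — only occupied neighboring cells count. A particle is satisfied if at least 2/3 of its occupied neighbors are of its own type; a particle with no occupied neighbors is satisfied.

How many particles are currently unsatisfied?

9

Row 0: (0,0)A 2/3 ✓ · (0,1)A 4/5 ✓ · (0,2)A 3/4 ✓ · (0,3)A 3/4 ✓ · (0,4)A 2/4 ✗ · (0,5)A 1/3 ✗
Row 1: (1,0)A 3/5 ✗ · (1,1)B 2/8 ✗ · (1,2)A 4/7 ✗ · (1,4)B 3/6 ✗ · (1,5)B 2/4 ✗
Row 2: (2,0)B 3/5 ✗ · (2,1)A 2/7 ✗ · (2,2)B 4/6 ✓ · (2,3)B 5/6 ✓ · (2,4)B 5/5 ✓
Row 3: (3,0)B 2/3 ✓ · (3,1)B 4/5 ✓ · (3,3)B 7/7 ✓ · (3,4)B 6/6 ✓
Row 4: (4,2)B 5/5 ✓ · (4,3)B 6/6 ✓ · (4,4)B 5/5 ✓ · (4,5)B 2/2 ✓
Row 5: (5,2)B 3/3 ✓ · (5,3)B 4/4 ✓
Unsatisfied: (0,4), (0,5), (1,0), (1,1), (1,2), (1,4), (1,5), (2,0), (2,1) — 9 in total.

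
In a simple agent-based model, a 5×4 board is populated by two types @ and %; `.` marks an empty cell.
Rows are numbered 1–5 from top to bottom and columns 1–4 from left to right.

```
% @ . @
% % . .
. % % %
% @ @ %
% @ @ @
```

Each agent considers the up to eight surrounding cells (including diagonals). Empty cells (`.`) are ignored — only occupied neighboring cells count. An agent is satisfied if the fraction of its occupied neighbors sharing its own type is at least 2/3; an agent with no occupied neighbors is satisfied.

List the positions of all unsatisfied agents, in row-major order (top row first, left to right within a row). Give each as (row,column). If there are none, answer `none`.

Row 1: (1,1)% 2/3 satisfied · (1,2)@ 0/3 not · (1,4)@ 0/0 satisfied
Row 2: (2,1)% 3/4 satisfied · (2,2)% 4/5 satisfied
Row 3: (3,2)% 4/6 satisfied · (3,3)% 4/6 satisfied · (3,4)% 2/3 satisfied
Row 4: (4,1)% 2/4 not · (4,2)@ 3/7 not · (4,3)@ 4/8 not · (4,4)% 2/5 not
Row 5: (5,1)% 1/3 not · (5,2)@ 3/5 not · (5,3)@ 4/5 satisfied · (5,4)@ 2/3 satisfied

(1,2), (4,1), (4,2), (4,3), (4,4), (5,1), (5,2)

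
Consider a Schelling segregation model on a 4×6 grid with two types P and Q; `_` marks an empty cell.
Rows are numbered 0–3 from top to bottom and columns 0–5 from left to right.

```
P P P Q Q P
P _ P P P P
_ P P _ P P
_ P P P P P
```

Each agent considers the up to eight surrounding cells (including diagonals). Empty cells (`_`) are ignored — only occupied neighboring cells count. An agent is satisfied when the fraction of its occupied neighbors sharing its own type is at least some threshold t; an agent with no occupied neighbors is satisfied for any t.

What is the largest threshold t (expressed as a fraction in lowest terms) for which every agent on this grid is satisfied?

Row 0: (0,0)P 2/2 · (0,1)P 4/4 · (0,2)P 3/4 · (0,3)Q 1/5 · (0,4)Q 1/5 · (0,5)P 2/3
Row 1: (1,0)P 3/3 · (1,2)P 5/6 · (1,3)P 5/7 · (1,4)P 5/7 · (1,5)P 4/5
Row 2: (2,1)P 5/5 · (2,2)P 6/6 · (2,4)P 7/7 · (2,5)P 5/5
Row 3: (3,1)P 3/3 · (3,2)P 4/4 · (3,3)P 4/4 · (3,4)P 4/4 · (3,5)P 3/3
The smallest same-type fraction is 1/5 at (0,3), which reduces to 1/5. Any threshold above that leaves this agent unsatisfied.

1/5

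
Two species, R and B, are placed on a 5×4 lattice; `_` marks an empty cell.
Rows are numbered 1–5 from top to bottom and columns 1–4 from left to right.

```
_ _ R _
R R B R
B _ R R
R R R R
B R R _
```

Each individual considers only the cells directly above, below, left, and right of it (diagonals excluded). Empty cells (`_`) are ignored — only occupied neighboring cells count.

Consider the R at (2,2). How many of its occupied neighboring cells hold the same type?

1

Occupied neighbors of (2,2): (2,1)=R, (2,3)=B.
Same type (R): 1 of 2.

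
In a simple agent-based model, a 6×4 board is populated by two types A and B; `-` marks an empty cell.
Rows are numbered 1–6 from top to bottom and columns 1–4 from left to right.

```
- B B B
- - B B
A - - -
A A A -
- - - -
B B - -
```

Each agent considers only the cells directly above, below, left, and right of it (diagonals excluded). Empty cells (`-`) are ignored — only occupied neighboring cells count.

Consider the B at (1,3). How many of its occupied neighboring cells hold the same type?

Occupied neighbors of (1,3): (2,3)=B, (1,2)=B, (1,4)=B.
Same type (B): 3 of 3.

3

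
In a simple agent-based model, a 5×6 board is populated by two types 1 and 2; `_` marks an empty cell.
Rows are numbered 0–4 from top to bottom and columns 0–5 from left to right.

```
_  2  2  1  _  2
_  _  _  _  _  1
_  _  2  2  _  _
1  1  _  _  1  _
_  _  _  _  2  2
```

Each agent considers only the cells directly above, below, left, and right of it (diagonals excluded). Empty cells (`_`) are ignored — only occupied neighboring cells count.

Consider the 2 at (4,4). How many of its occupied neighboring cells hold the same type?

Occupied neighbors of (4,4): (3,4)=1, (4,5)=2.
Same type (2): 1 of 2.

1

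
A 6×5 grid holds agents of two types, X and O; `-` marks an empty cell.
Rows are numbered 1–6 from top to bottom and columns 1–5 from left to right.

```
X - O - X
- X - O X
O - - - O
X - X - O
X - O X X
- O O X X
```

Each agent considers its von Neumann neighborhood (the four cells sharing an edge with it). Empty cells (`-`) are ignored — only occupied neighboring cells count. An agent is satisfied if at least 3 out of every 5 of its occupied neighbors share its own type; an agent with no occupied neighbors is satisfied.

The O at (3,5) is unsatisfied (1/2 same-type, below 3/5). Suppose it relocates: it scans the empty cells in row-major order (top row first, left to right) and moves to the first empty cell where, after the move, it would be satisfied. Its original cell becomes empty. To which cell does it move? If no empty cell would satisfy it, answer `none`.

(1,4)

Vacating (3,5). Empty cells in order:
  (1,2): 1/3 same-type → still unsatisfied.
  (1,4): 2/3 same-type → satisfied — stop here.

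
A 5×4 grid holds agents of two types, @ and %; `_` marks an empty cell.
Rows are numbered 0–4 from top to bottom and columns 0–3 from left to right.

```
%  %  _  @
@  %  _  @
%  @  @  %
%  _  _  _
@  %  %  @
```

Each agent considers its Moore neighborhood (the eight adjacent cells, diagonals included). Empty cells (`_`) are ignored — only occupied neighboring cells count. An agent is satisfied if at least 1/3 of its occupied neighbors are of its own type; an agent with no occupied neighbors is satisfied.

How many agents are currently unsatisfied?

4

(0,0)% 2/3 ✓
(0,1)% 2/3 ✓
(0,3)@ 1/1 ✓
(1,0)@ 1/5 ✗
(1,1)% 3/6 ✓
(1,3)@ 2/3 ✓
(2,0)% 2/4 ✓
(2,1)@ 2/5 ✓
(2,2)@ 2/4 ✓
(2,3)% 0/2 ✗
(3,0)% 2/4 ✓
(4,0)@ 0/2 ✗
(4,1)% 2/3 ✓
(4,2)% 1/2 ✓
(4,3)@ 0/1 ✗
Unsatisfied: (1,0), (2,3), (4,0), (4,3) — 4 in total.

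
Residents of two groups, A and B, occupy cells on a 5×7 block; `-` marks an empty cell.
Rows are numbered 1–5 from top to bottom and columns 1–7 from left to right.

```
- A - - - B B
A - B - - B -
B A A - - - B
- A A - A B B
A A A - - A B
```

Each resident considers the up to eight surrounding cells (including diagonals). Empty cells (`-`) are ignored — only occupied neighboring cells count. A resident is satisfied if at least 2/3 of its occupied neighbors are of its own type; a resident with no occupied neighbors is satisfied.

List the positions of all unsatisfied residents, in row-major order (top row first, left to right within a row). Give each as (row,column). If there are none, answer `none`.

(1,2), (2,3), (3,1), (4,5), (4,6), (5,6)

Row 1: (1,2)A 1/2 not · (1,6)B 2/2 satisfied · (1,7)B 2/2 satisfied
Row 2: (2,1)A 2/3 satisfied · (2,3)B 0/3 not · (2,6)B 3/3 satisfied
Row 3: (3,1)B 0/3 not · (3,2)A 4/6 satisfied · (3,3)A 3/4 satisfied · (3,7)B 3/3 satisfied
Row 4: (4,2)A 6/7 satisfied · (4,3)A 5/5 satisfied · (4,5)A 1/2 not · (4,6)B 3/5 not · (4,7)B 3/4 satisfied
Row 5: (5,1)A 2/2 satisfied · (5,2)A 4/4 satisfied · (5,3)A 3/3 satisfied · (5,6)A 1/4 not · (5,7)B 2/3 satisfied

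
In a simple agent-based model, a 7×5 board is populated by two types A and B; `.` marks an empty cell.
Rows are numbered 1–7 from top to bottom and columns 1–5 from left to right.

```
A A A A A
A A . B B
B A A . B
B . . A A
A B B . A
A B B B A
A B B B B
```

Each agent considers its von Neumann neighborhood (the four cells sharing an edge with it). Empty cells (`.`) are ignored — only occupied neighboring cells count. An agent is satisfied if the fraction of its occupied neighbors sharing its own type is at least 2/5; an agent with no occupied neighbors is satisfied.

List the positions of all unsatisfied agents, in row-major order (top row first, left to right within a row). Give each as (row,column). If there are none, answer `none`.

(3,1), (5,1), (6,5)

Row 1: (1,1)A 2/2 ok · (1,2)A 3/3 ok · (1,3)A 2/2 ok · (1,4)A 2/3 ok · (1,5)A 1/2 ok
Row 2: (2,1)A 2/3 ok · (2,2)A 3/3 ok · (2,4)B 1/2 ok · (2,5)B 2/3 ok
Row 3: (3,1)B 1/3 unhappy · (3,2)A 2/3 ok · (3,3)A 1/1 ok · (3,5)B 1/2 ok
Row 4: (4,1)B 1/2 ok · (4,4)A 1/1 ok · (4,5)A 2/3 ok
Row 5: (5,1)A 1/3 unhappy · (5,2)B 2/3 ok · (5,3)B 2/2 ok · (5,5)A 2/2 ok
Row 6: (6,1)A 2/3 ok · (6,2)B 3/4 ok · (6,3)B 4/4 ok · (6,4)B 2/3 ok · (6,5)A 1/3 unhappy
Row 7: (7,1)A 1/2 ok · (7,2)B 2/3 ok · (7,3)B 3/3 ok · (7,4)B 3/3 ok · (7,5)B 1/2 ok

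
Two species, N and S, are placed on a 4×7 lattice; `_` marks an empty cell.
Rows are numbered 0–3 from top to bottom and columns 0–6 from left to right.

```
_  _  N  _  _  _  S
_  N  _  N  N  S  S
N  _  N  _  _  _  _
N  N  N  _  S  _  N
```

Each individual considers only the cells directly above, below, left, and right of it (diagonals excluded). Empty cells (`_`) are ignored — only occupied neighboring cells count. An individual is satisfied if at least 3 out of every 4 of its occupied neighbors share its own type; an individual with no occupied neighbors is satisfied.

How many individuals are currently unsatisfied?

2

(0,2)N 0/0 ok
(0,6)S 1/1 ok
(1,1)N 0/0 ok
(1,3)N 1/1 ok
(1,4)N 1/2 unhappy
(1,5)S 1/2 unhappy
(1,6)S 2/2 ok
(2,0)N 1/1 ok
(2,2)N 1/1 ok
(3,0)N 2/2 ok
(3,1)N 2/2 ok
(3,2)N 2/2 ok
(3,4)S 0/0 ok
(3,6)N 0/0 ok
Unsatisfied: (1,4), (1,5) — 2 in total.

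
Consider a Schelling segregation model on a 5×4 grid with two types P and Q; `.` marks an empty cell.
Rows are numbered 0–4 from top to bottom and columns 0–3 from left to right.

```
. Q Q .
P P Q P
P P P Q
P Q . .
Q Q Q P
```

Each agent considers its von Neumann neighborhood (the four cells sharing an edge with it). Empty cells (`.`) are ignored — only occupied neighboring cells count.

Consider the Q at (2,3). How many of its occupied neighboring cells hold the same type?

Occupied neighbors of (2,3): (1,3)=P, (2,2)=P.
Same type (Q): 0 of 2.

0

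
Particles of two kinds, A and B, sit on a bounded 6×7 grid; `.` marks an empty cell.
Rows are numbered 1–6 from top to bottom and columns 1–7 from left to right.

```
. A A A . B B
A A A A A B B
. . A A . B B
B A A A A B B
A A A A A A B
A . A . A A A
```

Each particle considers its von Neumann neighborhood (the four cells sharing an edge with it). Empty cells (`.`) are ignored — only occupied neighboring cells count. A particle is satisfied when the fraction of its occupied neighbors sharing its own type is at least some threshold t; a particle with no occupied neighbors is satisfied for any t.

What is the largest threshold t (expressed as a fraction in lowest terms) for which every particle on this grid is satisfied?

Row 1: (1,2)A 2/2 · (1,3)A 3/3 · (1,4)A 2/2 · (1,6)B 2/2 · (1,7)B 2/2
Row 2: (2,1)A 1/1 · (2,2)A 3/3 · (2,3)A 4/4 · (2,4)A 4/4 · (2,5)A 1/2 · (2,6)B 3/4 · (2,7)B 3/3
Row 3: (3,3)A 3/3 · (3,4)A 3/3 · (3,6)B 3/3 · (3,7)B 3/3
Row 4: (4,1)B 0/2 · (4,2)A 2/3 · (4,3)A 4/4 · (4,4)A 4/4 · (4,5)A 2/3 · (4,6)B 2/4 · (4,7)B 3/3
Row 5: (5,1)A 2/3 · (5,2)A 3/3 · (5,3)A 4/4 · (5,4)A 3/3 · (5,5)A 4/4 · (5,6)A 2/4 · (5,7)B 1/3
Row 6: (6,1)A 1/1 · (6,3)A 1/1 · (6,5)A 2/2 · (6,6)A 3/3 · (6,7)A 1/2
The smallest same-type fraction is 0/2 at (4,1), which reduces to 0/1. Any threshold above that leaves this particle unsatisfied.

0/1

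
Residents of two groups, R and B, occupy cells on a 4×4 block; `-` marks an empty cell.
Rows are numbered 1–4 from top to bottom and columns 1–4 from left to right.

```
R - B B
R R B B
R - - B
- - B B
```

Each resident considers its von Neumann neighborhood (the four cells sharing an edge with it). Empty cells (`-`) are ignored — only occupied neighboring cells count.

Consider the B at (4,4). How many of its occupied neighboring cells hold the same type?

Occupied neighbors of (4,4): (3,4)=B, (4,3)=B.
Same type (B): 2 of 2.

2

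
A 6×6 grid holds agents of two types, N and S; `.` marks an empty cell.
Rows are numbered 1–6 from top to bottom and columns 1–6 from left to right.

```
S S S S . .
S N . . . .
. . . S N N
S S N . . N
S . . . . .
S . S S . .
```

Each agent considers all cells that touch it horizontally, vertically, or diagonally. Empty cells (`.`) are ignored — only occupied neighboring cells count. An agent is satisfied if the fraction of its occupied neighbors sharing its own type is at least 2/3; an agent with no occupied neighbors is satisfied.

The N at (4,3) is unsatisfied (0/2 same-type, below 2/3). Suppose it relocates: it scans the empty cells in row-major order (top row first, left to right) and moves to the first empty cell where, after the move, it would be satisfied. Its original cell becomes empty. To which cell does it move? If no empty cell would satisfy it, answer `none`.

Vacating (4,3). Empty cells in order:
  (1,5): 0/1 same-type → still unsatisfied.
  (1,6): 0/0 same-type → satisfied — stop here.

(1,6)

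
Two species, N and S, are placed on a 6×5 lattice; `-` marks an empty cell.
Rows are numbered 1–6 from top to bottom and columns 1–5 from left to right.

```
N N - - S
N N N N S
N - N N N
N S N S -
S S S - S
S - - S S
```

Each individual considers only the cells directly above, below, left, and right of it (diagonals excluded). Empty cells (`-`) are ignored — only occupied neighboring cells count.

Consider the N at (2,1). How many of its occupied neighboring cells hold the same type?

Occupied neighbors of (2,1): (1,1)=N, (3,1)=N, (2,2)=N.
Same type (N): 3 of 3.

3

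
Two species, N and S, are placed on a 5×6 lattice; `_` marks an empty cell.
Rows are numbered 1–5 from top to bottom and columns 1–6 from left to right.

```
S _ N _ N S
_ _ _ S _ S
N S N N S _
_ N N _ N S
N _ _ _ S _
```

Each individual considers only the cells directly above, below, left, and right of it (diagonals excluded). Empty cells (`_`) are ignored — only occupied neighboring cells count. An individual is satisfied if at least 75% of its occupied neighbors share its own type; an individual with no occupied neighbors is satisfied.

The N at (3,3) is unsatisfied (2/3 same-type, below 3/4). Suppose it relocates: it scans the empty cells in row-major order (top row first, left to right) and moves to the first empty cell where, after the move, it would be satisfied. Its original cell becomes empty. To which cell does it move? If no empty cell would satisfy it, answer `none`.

(4,1)

Vacating (3,3). Empty cells in order:
  (1,2): 1/2 same-type → still unsatisfied.
  (1,4): 2/3 same-type → still unsatisfied.
  (2,1): 1/2 same-type → still unsatisfied.
  (2,2): 0/1 same-type → still unsatisfied.
  (2,3): 1/2 same-type → still unsatisfied.
  (2,5): 1/4 same-type → still unsatisfied.
  (3,6): 0/3 same-type → still unsatisfied.
  (4,1): 3/3 same-type → satisfied — stop here.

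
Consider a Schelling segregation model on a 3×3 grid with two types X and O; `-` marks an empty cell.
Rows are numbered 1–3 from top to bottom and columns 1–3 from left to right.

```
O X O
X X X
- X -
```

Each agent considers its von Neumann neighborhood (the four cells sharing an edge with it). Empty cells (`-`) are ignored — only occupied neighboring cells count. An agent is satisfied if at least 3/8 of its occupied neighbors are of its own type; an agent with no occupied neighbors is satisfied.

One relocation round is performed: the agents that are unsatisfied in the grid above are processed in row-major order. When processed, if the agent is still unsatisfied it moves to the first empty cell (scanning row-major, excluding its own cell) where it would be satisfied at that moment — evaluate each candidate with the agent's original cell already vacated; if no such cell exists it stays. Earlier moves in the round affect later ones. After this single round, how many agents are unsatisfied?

0

Initially unsatisfied (in order): (1,1), (1,2), (1,3).
  (1,1): no empty cell satisfies it; stays.
  (1,2) → (3,1).
  (1,3) → (1,2).
Resulting grid:
O O -
X X X
X X -
All satisfied now.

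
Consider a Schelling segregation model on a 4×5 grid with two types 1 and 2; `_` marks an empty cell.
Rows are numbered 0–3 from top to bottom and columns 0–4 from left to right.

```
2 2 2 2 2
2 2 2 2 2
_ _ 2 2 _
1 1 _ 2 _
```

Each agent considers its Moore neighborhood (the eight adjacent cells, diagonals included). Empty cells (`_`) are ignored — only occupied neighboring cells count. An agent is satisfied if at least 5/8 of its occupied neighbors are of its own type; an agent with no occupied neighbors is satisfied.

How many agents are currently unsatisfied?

1

(0,0)2 3/3 ok
(0,1)2 5/5 ok
(0,2)2 5/5 ok
(0,3)2 5/5 ok
(0,4)2 3/3 ok
(1,0)2 3/3 ok
(1,1)2 6/6 ok
(1,2)2 7/7 ok
(1,3)2 7/7 ok
(1,4)2 4/4 ok
(2,2)2 5/6 ok
(2,3)2 5/5 ok
(3,0)1 1/1 ok
(3,1)1 1/2 unhappy
(3,3)2 2/2 ok
Unsatisfied: (3,1) — 1 in total.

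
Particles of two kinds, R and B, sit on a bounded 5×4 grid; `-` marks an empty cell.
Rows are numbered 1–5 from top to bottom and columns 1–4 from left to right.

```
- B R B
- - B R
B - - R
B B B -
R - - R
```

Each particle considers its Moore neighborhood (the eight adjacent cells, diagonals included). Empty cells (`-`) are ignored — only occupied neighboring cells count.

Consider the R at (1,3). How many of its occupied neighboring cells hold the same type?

1

Occupied neighbors of (1,3): (1,2)=B, (1,4)=B, (2,3)=B, (2,4)=R.
Same type (R): 1 of 4.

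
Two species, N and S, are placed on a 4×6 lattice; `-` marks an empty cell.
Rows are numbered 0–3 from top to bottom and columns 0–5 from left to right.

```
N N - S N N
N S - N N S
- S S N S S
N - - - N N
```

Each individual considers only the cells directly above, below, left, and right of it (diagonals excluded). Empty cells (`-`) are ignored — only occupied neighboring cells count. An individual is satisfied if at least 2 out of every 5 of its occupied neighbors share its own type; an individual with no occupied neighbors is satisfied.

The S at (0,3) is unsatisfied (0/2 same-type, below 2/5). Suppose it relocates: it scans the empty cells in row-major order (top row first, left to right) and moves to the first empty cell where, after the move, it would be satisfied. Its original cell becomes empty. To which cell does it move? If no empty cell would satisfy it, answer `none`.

(1,2)

Vacating (0,3). Empty cells in order:
  (0,2): 0/1 same-type → still unsatisfied.
  (1,2): 2/3 same-type → satisfied — stop here.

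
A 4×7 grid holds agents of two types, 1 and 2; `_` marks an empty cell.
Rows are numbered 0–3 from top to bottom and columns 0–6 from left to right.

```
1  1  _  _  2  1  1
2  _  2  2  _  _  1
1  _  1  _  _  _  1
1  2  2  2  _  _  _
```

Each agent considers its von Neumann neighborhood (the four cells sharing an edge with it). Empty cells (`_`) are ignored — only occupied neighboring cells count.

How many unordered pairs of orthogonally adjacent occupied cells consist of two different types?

6

Scan each occupied cell's neighbors to the right and below so each pair is counted once.
From row 0: 2 unlike of 5 pairs (running 2/5).
From row 1: 2 unlike of 4 pairs (running 4/9).
From row 2: 1 unlike of 2 pairs (running 5/11).
From row 3: 1 unlike of 3 pairs (running 6/14).
Total adjacent occupied pairs: 14; unlike-type pairs: 6.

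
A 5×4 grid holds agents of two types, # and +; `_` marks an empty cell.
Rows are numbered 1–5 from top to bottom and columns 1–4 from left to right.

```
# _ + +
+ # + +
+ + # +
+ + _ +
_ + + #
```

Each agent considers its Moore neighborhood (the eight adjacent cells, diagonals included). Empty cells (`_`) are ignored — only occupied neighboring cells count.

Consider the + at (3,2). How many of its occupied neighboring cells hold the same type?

5

Occupied neighbors of (3,2): (2,1)=+, (2,2)=#, (2,3)=+, (3,1)=+, (3,3)=#, (4,1)=+, (4,2)=+.
Same type (+): 5 of 7.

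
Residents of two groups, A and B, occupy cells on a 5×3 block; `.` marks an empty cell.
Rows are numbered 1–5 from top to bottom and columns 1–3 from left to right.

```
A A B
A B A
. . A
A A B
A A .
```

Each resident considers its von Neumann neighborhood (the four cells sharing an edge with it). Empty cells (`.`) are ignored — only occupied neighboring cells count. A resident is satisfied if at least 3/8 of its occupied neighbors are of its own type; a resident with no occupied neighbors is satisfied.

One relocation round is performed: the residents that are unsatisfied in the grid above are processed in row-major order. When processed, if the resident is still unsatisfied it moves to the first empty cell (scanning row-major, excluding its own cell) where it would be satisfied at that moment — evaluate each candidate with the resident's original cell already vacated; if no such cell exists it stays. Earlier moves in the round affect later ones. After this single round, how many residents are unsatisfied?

1

Initially unsatisfied (in order): (1,2), (1,3), (2,2), (2,3), (4,3).
  (1,2) → (3,1).
  (1,3) → (1,2).
  (2,2) → (1,3).
  (2,3): now satisfied by earlier moves; stays.
  (4,3): no empty cell satisfies it; stays.
Resulting grid:
A B B
A . A
A . A
A A B
A A .
Unsatisfied now: (4,3).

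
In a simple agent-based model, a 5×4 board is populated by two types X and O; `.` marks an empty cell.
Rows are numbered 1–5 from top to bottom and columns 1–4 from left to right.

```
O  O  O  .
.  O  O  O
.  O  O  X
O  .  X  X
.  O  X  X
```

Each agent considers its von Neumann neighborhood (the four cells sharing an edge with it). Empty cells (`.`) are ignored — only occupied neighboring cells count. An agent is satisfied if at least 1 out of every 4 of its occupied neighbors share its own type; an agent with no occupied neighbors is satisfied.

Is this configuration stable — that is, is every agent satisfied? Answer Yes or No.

No

Row 1: (1,1)O 1/1 ✓ · (1,2)O 3/3 ✓ · (1,3)O 2/2 ✓
Row 2: (2,2)O 3/3 ✓ · (2,3)O 4/4 ✓ · (2,4)O 1/2 ✓
Row 3: (3,2)O 2/2 ✓ · (3,3)O 2/4 ✓ · (3,4)X 1/3 ✓
Row 4: (4,1)O 0/0 ✓ · (4,3)X 2/3 ✓ · (4,4)X 3/3 ✓
Row 5: (5,2)O 0/1 ✗ · (5,3)X 2/3 ✓ · (5,4)X 2/2 ✓
For instance (5,2) has only 0/1 same-type neighbors, below 1/4.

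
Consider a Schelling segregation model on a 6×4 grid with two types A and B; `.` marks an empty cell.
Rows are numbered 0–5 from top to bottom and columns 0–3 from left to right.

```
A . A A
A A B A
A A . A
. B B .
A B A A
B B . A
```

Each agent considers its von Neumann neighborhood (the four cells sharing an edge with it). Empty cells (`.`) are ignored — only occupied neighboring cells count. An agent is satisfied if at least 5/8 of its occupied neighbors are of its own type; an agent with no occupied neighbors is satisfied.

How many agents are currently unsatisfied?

(0,0)A 1/1 ✓
(0,2)A 1/2 ✗
(0,3)A 2/2 ✓
(1,0)A 3/3 ✓
(1,1)A 2/3 ✓
(1,2)B 0/3 ✗
(1,3)A 2/3 ✓
(2,0)A 2/2 ✓
(2,1)A 2/3 ✓
(2,3)A 1/1 ✓
(3,1)B 2/3 ✓
(3,2)B 1/2 ✗
(4,0)A 0/2 ✗
(4,1)B 2/4 ✗
(4,2)A 1/3 ✗
(4,3)A 2/2 ✓
(5,0)B 1/2 ✗
(5,1)B 2/2 ✓
(5,3)A 1/1 ✓
Unsatisfied: (0,2), (1,2), (3,2), (4,0), (4,1), (4,2), (5,0) — 7 in total.

7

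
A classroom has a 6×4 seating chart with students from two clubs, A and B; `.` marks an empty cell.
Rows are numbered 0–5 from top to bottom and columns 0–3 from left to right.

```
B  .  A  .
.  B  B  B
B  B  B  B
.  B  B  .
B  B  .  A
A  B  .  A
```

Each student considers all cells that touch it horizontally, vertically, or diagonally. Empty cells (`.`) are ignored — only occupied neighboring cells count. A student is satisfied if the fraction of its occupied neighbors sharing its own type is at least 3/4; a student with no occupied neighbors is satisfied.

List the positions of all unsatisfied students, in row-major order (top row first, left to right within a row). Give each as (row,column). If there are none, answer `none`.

(0,0)B 1/1 satisfied
(0,2)A 0/3 not
(1,1)B 5/6 satisfied
(1,2)B 5/6 satisfied
(1,3)B 3/4 satisfied
(2,0)B 3/3 satisfied
(2,1)B 6/6 satisfied
(2,2)B 7/7 satisfied
(2,3)B 4/4 satisfied
(3,1)B 6/6 satisfied
(3,2)B 5/6 satisfied
(4,0)B 3/4 satisfied
(4,1)B 4/5 satisfied
(4,3)A 1/2 not
(5,0)A 0/3 not
(5,1)B 2/3 not
(5,3)A 1/1 satisfied

(0,2), (4,3), (5,0), (5,1)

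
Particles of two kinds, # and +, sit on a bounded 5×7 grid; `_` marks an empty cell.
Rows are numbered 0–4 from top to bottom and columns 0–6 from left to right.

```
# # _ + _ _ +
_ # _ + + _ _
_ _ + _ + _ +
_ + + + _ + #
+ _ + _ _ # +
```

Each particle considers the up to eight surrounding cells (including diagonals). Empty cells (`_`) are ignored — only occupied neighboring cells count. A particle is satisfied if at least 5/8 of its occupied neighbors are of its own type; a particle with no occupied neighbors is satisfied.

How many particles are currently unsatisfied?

5

Row 0: (0,0)# 2/2 satisfied · (0,1)# 2/2 satisfied · (0,3)+ 2/2 satisfied · (0,6)+ 0/0 satisfied
Row 1: (1,1)# 2/3 satisfied · (1,3)+ 4/4 satisfied · (1,4)+ 3/3 satisfied
Row 2: (2,2)+ 4/5 satisfied · (2,4)+ 4/4 satisfied · (2,6)+ 1/2 not
Row 3: (3,1)+ 4/4 satisfied · (3,2)+ 4/4 satisfied · (3,3)+ 4/4 satisfied · (3,5)+ 3/5 not · (3,6)# 1/4 not
Row 4: (4,0)+ 1/1 satisfied · (4,2)+ 3/3 satisfied · (4,5)# 1/3 not · (4,6)+ 1/3 not
Unsatisfied: (2,6), (3,5), (3,6), (4,5), (4,6) — 5 in total.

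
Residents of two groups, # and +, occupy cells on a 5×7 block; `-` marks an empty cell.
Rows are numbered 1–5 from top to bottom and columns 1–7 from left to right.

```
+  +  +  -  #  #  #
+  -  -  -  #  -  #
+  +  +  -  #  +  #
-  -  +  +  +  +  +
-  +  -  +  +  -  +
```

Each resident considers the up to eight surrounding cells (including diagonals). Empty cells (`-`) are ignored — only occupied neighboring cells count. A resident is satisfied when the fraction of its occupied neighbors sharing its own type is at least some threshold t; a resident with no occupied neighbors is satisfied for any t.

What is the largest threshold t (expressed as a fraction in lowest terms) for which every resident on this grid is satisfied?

1/5

(1,1)+ 2/2
(1,2)+ 3/3
(1,3)+ 1/1
(1,5)# 2/2
(1,6)# 4/4
(1,7)# 2/2
(2,1)+ 4/4
(2,5)# 3/4
(2,7)# 3/4
(3,1)+ 2/2
(3,2)+ 4/4
(3,3)+ 3/3
(3,5)# 1/5
(3,6)+ 3/7
(3,7)# 1/4
(4,3)+ 5/5
(4,4)+ 5/6
(4,5)+ 5/6
(4,6)+ 5/7
(4,7)+ 3/4
(5,2)+ 1/1
(5,4)+ 4/4
(5,5)+ 4/4
(5,7)+ 2/2
The smallest same-type fraction is 1/5 at (3,5), which reduces to 1/5. Any threshold above that leaves this resident unsatisfied.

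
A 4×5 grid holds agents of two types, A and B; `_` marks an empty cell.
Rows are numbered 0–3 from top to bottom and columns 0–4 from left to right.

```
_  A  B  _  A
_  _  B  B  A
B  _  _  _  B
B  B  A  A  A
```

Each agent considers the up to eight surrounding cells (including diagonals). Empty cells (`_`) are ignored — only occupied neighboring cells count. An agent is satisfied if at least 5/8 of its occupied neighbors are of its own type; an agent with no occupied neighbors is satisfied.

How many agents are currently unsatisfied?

7

(0,1)A 0/2 unhappy
(0,2)B 2/3 ok
(0,4)A 1/2 unhappy
(1,2)B 2/3 ok
(1,3)B 3/5 unhappy
(1,4)A 1/3 unhappy
(2,0)B 2/2 ok
(2,4)B 1/4 unhappy
(3,0)B 2/2 ok
(3,1)B 2/3 ok
(3,2)A 1/2 unhappy
(3,3)A 2/3 ok
(3,4)A 1/2 unhappy
Unsatisfied: (0,1), (0,4), (1,3), (1,4), (2,4), (3,2), (3,4) — 7 in total.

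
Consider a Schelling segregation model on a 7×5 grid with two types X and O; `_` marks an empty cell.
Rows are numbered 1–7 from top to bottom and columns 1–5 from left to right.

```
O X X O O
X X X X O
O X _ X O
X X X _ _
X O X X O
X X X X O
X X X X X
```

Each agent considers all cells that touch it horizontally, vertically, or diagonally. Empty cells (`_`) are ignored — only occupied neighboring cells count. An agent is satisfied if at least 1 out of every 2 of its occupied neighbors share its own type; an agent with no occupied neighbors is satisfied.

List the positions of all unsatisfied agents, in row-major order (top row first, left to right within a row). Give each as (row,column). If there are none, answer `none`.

(1,1), (1,4), (2,4), (3,1), (3,5), (5,2), (5,5), (6,5)

(1,1)O 0/3 ✗
(1,2)X 4/5 ✓
(1,3)X 4/5 ✓
(1,4)O 2/5 ✗
(1,5)O 2/3 ✓
(2,1)X 3/5 ✓
(2,2)X 5/7 ✓
(2,3)X 6/7 ✓
(2,4)X 3/7 ✗
(2,5)O 3/5 ✓
(3,1)O 0/5 ✗
(3,2)X 6/7 ✓
(3,4)X 3/5 ✓
(3,5)O 1/3 ✗
(4,1)X 3/5 ✓
(4,2)X 5/7 ✓
(4,3)X 5/6 ✓
(5,1)X 4/5 ✓
(5,2)O 0/8 ✗
(5,3)X 6/7 ✓
(5,4)X 4/6 ✓
(5,5)O 1/3 ✗
(6,1)X 4/5 ✓
(6,2)X 7/8 ✓
(6,3)X 7/8 ✓
(6,4)X 6/8 ✓
(6,5)O 1/5 ✗
(7,1)X 3/3 ✓
(7,2)X 5/5 ✓
(7,3)X 5/5 ✓
(7,4)X 4/5 ✓
(7,5)X 2/3 ✓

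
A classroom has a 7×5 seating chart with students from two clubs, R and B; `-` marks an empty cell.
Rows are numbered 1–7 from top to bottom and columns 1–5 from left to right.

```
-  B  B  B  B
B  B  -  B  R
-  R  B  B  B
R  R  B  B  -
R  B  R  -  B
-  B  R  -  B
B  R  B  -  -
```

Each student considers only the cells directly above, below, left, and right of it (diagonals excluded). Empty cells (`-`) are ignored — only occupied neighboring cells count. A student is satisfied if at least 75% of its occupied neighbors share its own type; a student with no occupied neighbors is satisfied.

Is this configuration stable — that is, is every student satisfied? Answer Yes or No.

(1,2)B 2/2 ✓
(1,3)B 2/2 ✓
(1,4)B 3/3 ✓
(1,5)B 1/2 ✗
(2,1)B 1/1 ✓
(2,2)B 2/3 ✗
(2,4)B 2/3 ✗
(2,5)R 0/3 ✗
(3,2)R 1/3 ✗
(3,3)B 2/3 ✗
(3,4)B 4/4 ✓
(3,5)B 1/2 ✗
(4,1)R 2/2 ✓
(4,2)R 2/4 ✗
(4,3)B 2/4 ✗
(4,4)B 2/2 ✓
(5,1)R 1/2 ✗
(5,2)B 1/4 ✗
(5,3)R 1/3 ✗
(5,5)B 1/1 ✓
(6,2)B 1/3 ✗
(6,3)R 1/3 ✗
(6,5)B 1/1 ✓
(7,1)B 0/1 ✗
(7,2)R 0/3 ✗
(7,3)B 0/2 ✗
For instance (1,5) has only 1/2 same-type neighbors, below 3/4.

No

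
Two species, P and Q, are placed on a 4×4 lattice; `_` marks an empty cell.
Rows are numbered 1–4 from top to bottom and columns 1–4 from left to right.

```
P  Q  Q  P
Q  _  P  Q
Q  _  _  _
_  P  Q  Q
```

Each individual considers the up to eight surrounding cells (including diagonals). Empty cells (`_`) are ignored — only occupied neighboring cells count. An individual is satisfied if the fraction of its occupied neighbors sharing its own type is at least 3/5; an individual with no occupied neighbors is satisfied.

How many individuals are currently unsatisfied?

9

Row 1: (1,1)P 0/2 not · (1,2)Q 2/4 not · (1,3)Q 2/4 not · (1,4)P 1/3 not
Row 2: (2,1)Q 2/3 satisfied · (2,3)P 1/4 not · (2,4)Q 1/3 not
Row 3: (3,1)Q 1/2 not
Row 4: (4,2)P 0/2 not · (4,3)Q 1/2 not · (4,4)Q 1/1 satisfied
Unsatisfied: (1,1), (1,2), (1,3), (1,4), (2,3), (2,4), (3,1), (4,2), (4,3) — 9 in total.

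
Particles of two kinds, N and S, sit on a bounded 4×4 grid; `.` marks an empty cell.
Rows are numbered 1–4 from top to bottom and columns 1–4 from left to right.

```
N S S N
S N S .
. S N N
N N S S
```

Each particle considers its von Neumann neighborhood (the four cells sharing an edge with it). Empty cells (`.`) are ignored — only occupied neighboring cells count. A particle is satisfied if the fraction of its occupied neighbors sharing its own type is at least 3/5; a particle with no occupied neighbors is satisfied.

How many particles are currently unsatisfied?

12

Row 1: (1,1)N 0/2 unhappy · (1,2)S 1/3 unhappy · (1,3)S 2/3 ok · (1,4)N 0/1 unhappy
Row 2: (2,1)S 0/2 unhappy · (2,2)N 0/4 unhappy · (2,3)S 1/3 unhappy
Row 3: (3,2)S 0/3 unhappy · (3,3)N 1/4 unhappy · (3,4)N 1/2 unhappy
Row 4: (4,1)N 1/1 ok · (4,2)N 1/3 unhappy · (4,3)S 1/3 unhappy · (4,4)S 1/2 unhappy
Unsatisfied: (1,1), (1,2), (1,4), (2,1), (2,2), (2,3), (3,2), (3,3), (3,4), (4,2), (4,3), (4,4) — 12 in total.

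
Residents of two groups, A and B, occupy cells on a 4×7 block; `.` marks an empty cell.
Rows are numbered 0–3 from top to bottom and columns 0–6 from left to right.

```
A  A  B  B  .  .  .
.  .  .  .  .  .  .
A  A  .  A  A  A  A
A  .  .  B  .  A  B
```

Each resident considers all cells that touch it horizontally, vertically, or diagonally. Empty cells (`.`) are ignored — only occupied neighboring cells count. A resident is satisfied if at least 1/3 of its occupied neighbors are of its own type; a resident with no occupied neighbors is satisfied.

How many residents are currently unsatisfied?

2

(0,0)A 1/1 ✓
(0,1)A 1/2 ✓
(0,2)B 1/2 ✓
(0,3)B 1/1 ✓
(2,0)A 2/2 ✓
(2,1)A 2/2 ✓
(2,3)A 1/2 ✓
(2,4)A 3/4 ✓
(2,5)A 3/4 ✓
(2,6)A 2/3 ✓
(3,0)A 2/2 ✓
(3,3)B 0/2 ✗
(3,5)A 3/4 ✓
(3,6)B 0/3 ✗
Unsatisfied: (3,3), (3,6) — 2 in total.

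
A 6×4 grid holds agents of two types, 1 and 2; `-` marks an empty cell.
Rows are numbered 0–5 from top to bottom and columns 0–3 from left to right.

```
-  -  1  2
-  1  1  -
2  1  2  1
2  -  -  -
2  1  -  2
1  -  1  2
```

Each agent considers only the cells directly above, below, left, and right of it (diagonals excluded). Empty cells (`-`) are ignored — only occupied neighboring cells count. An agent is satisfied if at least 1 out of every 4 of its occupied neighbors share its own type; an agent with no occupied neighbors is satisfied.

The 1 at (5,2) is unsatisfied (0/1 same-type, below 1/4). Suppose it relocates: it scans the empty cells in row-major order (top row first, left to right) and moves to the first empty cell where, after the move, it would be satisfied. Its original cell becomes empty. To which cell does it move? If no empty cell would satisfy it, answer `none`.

Vacating (5,2). Empty cells in order:
  (0,0): 0/0 same-type → satisfied — stop here.

(0,0)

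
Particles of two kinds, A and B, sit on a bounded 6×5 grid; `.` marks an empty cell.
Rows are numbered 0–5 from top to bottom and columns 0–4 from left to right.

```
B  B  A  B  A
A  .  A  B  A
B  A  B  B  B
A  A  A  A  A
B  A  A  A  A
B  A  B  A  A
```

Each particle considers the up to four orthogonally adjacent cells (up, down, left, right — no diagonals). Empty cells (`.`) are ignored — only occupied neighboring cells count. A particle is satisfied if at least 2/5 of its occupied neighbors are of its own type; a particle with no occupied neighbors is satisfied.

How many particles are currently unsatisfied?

(0,0)B 1/2 ✓
(0,1)B 1/2 ✓
(0,2)A 1/3 ✗
(0,3)B 1/3 ✗
(0,4)A 1/2 ✓
(1,0)A 0/2 ✗
(1,2)A 1/3 ✗
(1,3)B 2/4 ✓
(1,4)A 1/3 ✗
(2,0)B 0/3 ✗
(2,1)A 1/3 ✗
(2,2)B 1/4 ✗
(2,3)B 3/4 ✓
(2,4)B 1/3 ✗
(3,0)A 1/3 ✗
(3,1)A 4/4 ✓
(3,2)A 3/4 ✓
(3,3)A 3/4 ✓
(3,4)A 2/3 ✓
(4,0)B 1/3 ✗
(4,1)A 3/4 ✓
(4,2)A 3/4 ✓
(4,3)A 4/4 ✓
(4,4)A 3/3 ✓
(5,0)B 1/2 ✓
(5,1)A 1/3 ✗
(5,2)B 0/3 ✗
(5,3)A 2/3 ✓
(5,4)A 2/2 ✓
Unsatisfied: (0,2), (0,3), (1,0), (1,2), (1,4), (2,0), (2,1), (2,2), (2,4), (3,0), (4,0), (5,1), (5,2) — 13 in total.

13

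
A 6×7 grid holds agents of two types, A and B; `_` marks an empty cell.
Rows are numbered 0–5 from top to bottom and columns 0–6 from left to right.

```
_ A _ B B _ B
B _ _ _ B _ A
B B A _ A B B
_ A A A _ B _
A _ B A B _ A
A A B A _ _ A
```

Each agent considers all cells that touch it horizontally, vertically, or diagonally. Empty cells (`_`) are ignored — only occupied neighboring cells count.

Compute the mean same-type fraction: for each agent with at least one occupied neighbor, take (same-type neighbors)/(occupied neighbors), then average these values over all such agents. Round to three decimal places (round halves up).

0.540

Row 0: (0,1)A 0/1 · (0,3)B 2/2 · (0,4)B 2/2 · (0,6)B 0/1
Row 1: (1,0)B 2/3 · (1,4)B 3/4 · (1,6)A 0/3
Row 2: (2,0)B 2/3 · (2,1)B 2/5 · (2,2)A 3/4 · (2,4)A 1/4 · (2,5)B 3/5 · (2,6)B 2/3
Row 3: (3,1)A 3/6 · (3,2)A 4/6 · (3,3)A 4/6 · (3,5)B 3/5
Row 4: (4,0)A 3/3 · (4,2)B 1/7 · (4,3)A 3/6 · (4,4)B 1/4 · (4,6)A 1/2
Row 5: (5,0)A 2/2 · (5,1)A 2/4 · (5,2)B 1/4 · (5,3)A 1/4 · (5,6)A 1/1
Sum over 27 agents: 0/1 + 2/2 + 2/2 + 0/1 + 2/3 + 3/4 + 0/3 + 2/3 + 2/5 + 3/4 + 1/4 + 3/5 + 2/3 + 3/6 + 4/6 + 4/6 + 3/5 + 3/3 + 1/7 + 3/6 + 1/4 + 1/2 + 2/2 + 2/4 + 1/4 + 1/4 + 1/1 = 3061/210; mean = 3061/210 ÷ 27 = 3061/5670 = 0.539858… → 0.540.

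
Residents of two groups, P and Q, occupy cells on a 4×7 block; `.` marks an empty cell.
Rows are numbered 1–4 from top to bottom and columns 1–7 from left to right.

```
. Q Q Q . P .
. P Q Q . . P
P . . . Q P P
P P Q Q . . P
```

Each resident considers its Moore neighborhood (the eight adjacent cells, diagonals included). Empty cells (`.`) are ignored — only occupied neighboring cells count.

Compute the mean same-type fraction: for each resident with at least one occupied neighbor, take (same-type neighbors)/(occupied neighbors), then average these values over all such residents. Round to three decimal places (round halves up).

0.829

(1,2)Q 2/3
(1,3)Q 4/5
(1,4)Q 3/3
(1,6)P 1/1
(2,2)P 1/4
(2,3)Q 4/5
(2,4)Q 4/4
(2,7)P 3/3
(3,1)P 3/3
(3,5)Q 2/3
(3,6)P 3/4
(3,7)P 3/3
(4,1)P 2/2
(4,2)P 2/3
(4,3)Q 1/2
(4,4)Q 2/2
(4,7)P 2/2
Sum over 17 residents: 2/3 + 4/5 + 3/3 + 1/1 + 1/4 + 4/5 + 4/4 + 3/3 + 3/3 + 2/3 + 3/4 + 3/3 + 2/2 + 2/3 + 1/2 + 2/2 + 2/2 = 141/10; mean = 141/10 ÷ 17 = 141/170 = 0.829411… → 0.829.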